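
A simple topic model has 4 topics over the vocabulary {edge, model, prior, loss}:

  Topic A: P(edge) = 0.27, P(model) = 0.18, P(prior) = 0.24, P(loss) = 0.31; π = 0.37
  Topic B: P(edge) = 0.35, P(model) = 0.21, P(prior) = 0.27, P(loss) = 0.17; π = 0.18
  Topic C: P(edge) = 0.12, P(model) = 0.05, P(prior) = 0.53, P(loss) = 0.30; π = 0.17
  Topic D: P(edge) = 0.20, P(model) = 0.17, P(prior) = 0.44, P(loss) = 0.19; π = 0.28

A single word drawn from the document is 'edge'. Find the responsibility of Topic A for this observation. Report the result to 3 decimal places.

0.417

Apply Bayes' rule: the posterior for each component is proportional to its prior times its likelihood at x.
Categorical probabilities:
  L_A = 0.27
  L_B = 0.35
  L_C = 0.12
  L_D = 0.2
Weight by the priors:
  w_A·L_A = 0.37 × 0.27 = 0.0999
  w_B·L_B = 0.18 × 0.35 = 0.063
  w_C·L_C = 0.17 × 0.12 = 0.0204
  w_D·L_D = 0.28 × 0.2 = 0.056
Marginal: 0.0999 + 0.063 + 0.0204 + 0.056 = 0.2393
So the posterior for Topic A is 0.0999 / 0.2393 ≈ 0.417.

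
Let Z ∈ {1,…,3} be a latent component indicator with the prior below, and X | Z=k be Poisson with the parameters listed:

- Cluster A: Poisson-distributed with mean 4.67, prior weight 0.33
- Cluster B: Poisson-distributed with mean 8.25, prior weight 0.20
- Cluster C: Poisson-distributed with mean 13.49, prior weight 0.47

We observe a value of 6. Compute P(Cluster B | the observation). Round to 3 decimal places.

The responsibility of component k is π_k f_k(x) divided by Σ_j π_j f_j(x).
Poisson probabilities:
  p_A = 0.135025
  p_B = 0.114409
  p_C = 0.0115906
Weight by the priors:
  π_A·p_A = 0.33 × 0.135025 = 0.0445582
  π_B·p_B = 0.20 × 0.114409 = 0.0228819
  π_C·p_C = 0.47 × 0.0115906 = 0.00544759
Normaliser: 0.0445582 + 0.0228819 + 0.00544759 = 0.0728877
P(Cluster B | x) = 0.0228819 / 0.0728877 ≈ 0.314

0.314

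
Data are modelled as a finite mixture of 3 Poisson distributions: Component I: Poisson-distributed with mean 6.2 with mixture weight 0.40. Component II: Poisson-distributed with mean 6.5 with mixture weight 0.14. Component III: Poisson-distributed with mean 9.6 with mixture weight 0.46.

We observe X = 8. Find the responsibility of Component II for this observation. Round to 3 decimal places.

P(component k | x) = w_k·f_k(x) / marginal(x), where marginal(x) = Σ_j w_j·f_j(x).
Component likelihoods at x = 8:
  L_I = 0.109897
  L_II = 0.118815
  L_III = 0.121178
Weight by the priors:
  w_I·L_I = 0.40 × 0.109897 = 0.0439589
  w_II·L_II = 0.14 × 0.118815 = 0.0166341
  w_III·L_III = 0.46 × 0.121178 = 0.0557417
Denominator: 0.0439589 + 0.0166341 + 0.0557417 = 0.116335
P(Component II | the observation) = 0.0166341 / 0.116335 ≈ 0.143

0.143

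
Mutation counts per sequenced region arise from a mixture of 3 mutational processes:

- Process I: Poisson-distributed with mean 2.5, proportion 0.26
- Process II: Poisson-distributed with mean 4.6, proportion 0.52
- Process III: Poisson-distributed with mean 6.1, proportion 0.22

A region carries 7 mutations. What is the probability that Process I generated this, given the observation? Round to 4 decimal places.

0.0329

Apply Bayes' rule: the posterior for each component is proportional to its prior times its likelihood at x.
Poisson probabilities:
  p_I = 0.00994062
  p_II = 0.08692
  p_III = 0.139856
Unnormalised posteriors:
  π_I·p_I = 0.26 × 0.00994062 = 0.00258456
  π_II·p_II = 0.52 × 0.08692 = 0.0451984
  π_III·p_III = 0.22 × 0.139856 = 0.0307684
Marginal: 0.00258456 + 0.0451984 + 0.0307684 = 0.0785513
P(Process I | x) ≈ 0.0329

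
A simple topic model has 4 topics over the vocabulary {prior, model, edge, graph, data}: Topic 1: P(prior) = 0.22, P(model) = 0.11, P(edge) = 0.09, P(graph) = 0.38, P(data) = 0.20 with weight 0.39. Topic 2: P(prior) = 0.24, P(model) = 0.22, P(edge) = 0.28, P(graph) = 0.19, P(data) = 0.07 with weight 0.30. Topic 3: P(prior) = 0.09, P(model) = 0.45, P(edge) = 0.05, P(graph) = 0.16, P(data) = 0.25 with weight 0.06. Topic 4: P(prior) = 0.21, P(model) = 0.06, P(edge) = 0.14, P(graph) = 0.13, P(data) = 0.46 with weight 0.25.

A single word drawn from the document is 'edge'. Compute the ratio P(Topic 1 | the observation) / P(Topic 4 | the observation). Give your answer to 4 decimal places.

1.0029

Posterior odds = (π_i f_i(x)) / (π_j f_j(x)); the normalising sum cancels.
Categorical probabilities:
  f_1 = 0.09
  f_2 = 0.28
  f_3 = 0.05
  f_4 = 0.14
Posterior odds = (π_1·f_1) / (π_4·f_4) = (0.39·0.09) / (0.25·0.14) = 0.0351 / 0.035 ≈ 1.0029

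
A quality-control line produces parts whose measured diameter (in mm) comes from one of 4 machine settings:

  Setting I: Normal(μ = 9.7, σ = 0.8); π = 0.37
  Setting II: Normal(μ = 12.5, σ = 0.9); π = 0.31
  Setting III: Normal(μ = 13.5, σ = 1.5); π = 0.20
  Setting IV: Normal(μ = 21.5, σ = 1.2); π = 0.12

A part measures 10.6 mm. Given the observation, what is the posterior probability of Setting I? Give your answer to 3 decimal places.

Posterior ∝ prior × likelihood, so P(k | x) ∝ π_k f_k(x); normalise over all components.
Normal densities:
  p_I = (1/(0.8·√(2π)))·exp(−(10.6−9.7)²/(2·0.8²)) = 0.498678·exp(-0.63281) = 0.264846
  p_II = (1/(0.9·√(2π)))·exp(−(10.6−12.5)²/(2·0.9²)) = 0.443269·exp(-2.22840) = 0.0477406
  p_III = (1/(1.5·√(2π)))·exp(−(10.6−13.5)²/(2·1.5²)) = 0.265962·exp(-1.86889) = 0.0410365
  p_IV = (1/(1.2·√(2π)))·exp(−(10.6−21.5)²/(2·1.2²)) = 0.332452·exp(-41.25347) = 4.03249e-19
Weight by the priors:
  π_I·p_I = 0.37 × 0.264846 = 0.0979929
  π_II·p_II = 0.31 × 0.0477406 = 0.0147996
  π_III·p_III = 0.20 × 0.0410365 = 0.00820731
  π_IV·p_IV = 0.12 × 4.03249e-19 = 4.83899e-20
Sum: 0.0979929 + 0.0147996 + 0.00820731 + 4.83899e-20 = 0.121
So the posterior for Setting I is 0.0979929 / 0.121 ≈ 0.810.

0.810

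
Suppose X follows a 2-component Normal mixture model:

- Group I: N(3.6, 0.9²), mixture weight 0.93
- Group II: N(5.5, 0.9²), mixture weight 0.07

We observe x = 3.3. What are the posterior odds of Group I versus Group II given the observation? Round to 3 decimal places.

249.333

The posterior odds equal the prior odds times the likelihood ratio: (P(Z=i)/P(Z=j))·(f_i(x)/f_j(x)).
Component likelihoods at x = 3.3:
  f_I = (1/(0.9·√(2π)))·exp(−(3.3−3.6)²/(2·0.9²)) = 0.443269·exp(-0.05556) = 0.419315
  f_II = (1/(0.9·√(2π)))·exp(−(3.3−5.5)²/(2·0.9²)) = 0.443269·exp(-2.98765) = 0.0223432
Odds = (0.93/0.07) × (0.419315/0.0223432) = 13.2857 × 18.767 ≈ 249.333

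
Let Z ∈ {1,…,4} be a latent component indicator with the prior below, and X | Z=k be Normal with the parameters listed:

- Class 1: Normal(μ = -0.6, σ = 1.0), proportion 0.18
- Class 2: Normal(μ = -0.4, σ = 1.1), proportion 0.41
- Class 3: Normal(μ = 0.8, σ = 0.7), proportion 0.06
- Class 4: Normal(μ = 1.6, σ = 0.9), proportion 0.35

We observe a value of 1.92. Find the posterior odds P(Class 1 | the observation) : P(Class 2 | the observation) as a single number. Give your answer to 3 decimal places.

0.187

Only the two components matter; the odds are (P(Z=i) f_i(x)) / (P(Z=j) f_j(x)).
Normal densities:
  p_1 = (1/(1.0·√(2π)))·exp(−(1.92−-0.6)²/(2·1.0²)) = 0.398942·exp(-3.17520) = 0.0166701
  p_2 = (1/(1.1·√(2π)))·exp(−(1.92−-0.4)²/(2·1.1²)) = 0.362675·exp(-2.22413) = 0.0392274
  p_3 = (1/(0.7·√(2π)))·exp(−(1.92−0.8)²/(2·0.7²)) = 0.569918·exp(-1.28000) = 0.158458
  p_4 = (1/(0.9·√(2π)))·exp(−(1.92−1.6)²/(2·0.9²)) = 0.443269·exp(-0.06321) = 0.416117
Odds = (0.18/0.41) × (0.0166701/0.0392274) = 0.439024 × 0.424961 ≈ 0.187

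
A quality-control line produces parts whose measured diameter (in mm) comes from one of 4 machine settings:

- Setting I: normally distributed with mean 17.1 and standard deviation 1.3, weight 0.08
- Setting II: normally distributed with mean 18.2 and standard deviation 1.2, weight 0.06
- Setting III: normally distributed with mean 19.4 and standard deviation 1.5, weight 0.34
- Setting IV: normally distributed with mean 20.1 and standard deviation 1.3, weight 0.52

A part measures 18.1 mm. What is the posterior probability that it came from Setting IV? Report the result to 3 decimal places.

P(component k | x) = P(Z=k)·f_k(x) / marginal(x), where marginal(x) = Σ_j P(Z=j)·f_j(x).
Evaluate each component's likelihood at the observed value:
  L_I = (1/(1.3·√(2π)))·exp(−(18.1−17.1)²/(2·1.3²)) = 0.306879·exp(-0.29586) = 0.228285
  L_II = (1/(1.2·√(2π)))·exp(−(18.1−18.2)²/(2·1.2²)) = 0.332452·exp(-0.00347) = 0.3313
  L_III = (1/(1.5·√(2π)))·exp(−(18.1−19.4)²/(2·1.5²)) = 0.265962·exp(-0.37556) = 0.182691
  L_IV = (1/(1.3·√(2π)))·exp(−(18.1−20.1)²/(2·1.3²)) = 0.306879·exp(-1.18343) = 0.0939742
Weight by the priors:
  P(Z=I)·L_I = 0.08 × 0.228285 = 0.0182628
  P(Z=II)·L_II = 0.06 × 0.3313 = 0.019878
  P(Z=III)·L_III = 0.34 × 0.182691 = 0.0621149
  P(Z=IV)·L_IV = 0.52 × 0.0939742 = 0.0488666
Evidence: 0.0182628 + 0.019878 + 0.0621149 + 0.0488666 = 0.149122
Responsibility of Setting IV: 0.0488666 / 0.149122 ≈ 0.328

0.328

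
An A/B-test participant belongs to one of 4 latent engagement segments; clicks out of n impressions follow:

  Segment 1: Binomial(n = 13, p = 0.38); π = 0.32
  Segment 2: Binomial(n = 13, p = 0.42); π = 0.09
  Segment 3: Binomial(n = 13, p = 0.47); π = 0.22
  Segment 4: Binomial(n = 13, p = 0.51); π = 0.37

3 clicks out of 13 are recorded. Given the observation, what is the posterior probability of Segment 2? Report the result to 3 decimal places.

0.113

The responsibility of component k is π_k f_k(x) divided by Σ_j π_j f_j(x).
Binomial probabilities:
  L_1 = C(13,3)·0.38^3·0.62^10 = 286·0.054872·0.00839299 = 0.131715
  L_2 = C(13,3)·0.42^3·0.58^10 = 286·0.074088·0.00430804 = 0.0912838
  L_3 = C(13,3)·0.47^3·0.53^10 = 286·0.103823·0.00174887 = 0.05193
  L_4 = C(13,3)·0.51^3·0.49^10 = 286·0.132651·0.000797923 = 0.0302717
Prior × likelihood for each component:
  π_1·L_1 = 0.32 × 0.131715 = 0.0421487
  π_2·L_2 = 0.09 × 0.0912838 = 0.00821554
  π_3·L_3 = 0.22 × 0.05193 = 0.0114246
  π_4·L_4 = 0.37 × 0.0302717 = 0.0112005
Normaliser: 0.0421487 + 0.00821554 + 0.0114246 + 0.0112005 = 0.0729893
P(Segment 2 | 3 clicks out of 13) = 0.00821554 / 0.0729893 ≈ 0.113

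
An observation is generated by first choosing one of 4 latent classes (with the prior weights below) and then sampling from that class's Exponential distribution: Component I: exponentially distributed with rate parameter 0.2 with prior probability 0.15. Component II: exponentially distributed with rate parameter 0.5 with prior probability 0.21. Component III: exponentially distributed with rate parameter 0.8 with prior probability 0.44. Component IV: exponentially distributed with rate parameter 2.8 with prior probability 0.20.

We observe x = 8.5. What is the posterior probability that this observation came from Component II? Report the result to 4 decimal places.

P(component k | x) = P(Z=k)·f_k(x) / marginal(x), where marginal(x) = Σ_j P(Z=j)·f_j(x).
Exponential densities:
  p_I = 0.0365367
  p_II = 0.00713212
  p_III = 0.00089102
  p_IV = 1.29107e-10
Prior × likelihood for each component:
  P(Z=I)·p_I = 0.15 × 0.0365367 = 0.00548051
  P(Z=II)·p_II = 0.21 × 0.00713212 = 0.00149774
  P(Z=III)·p_III = 0.44 × 0.00089102 = 0.000392049
  P(Z=IV)·p_IV = 0.20 × 1.29107e-10 = 2.58214e-11
Marginal: 0.00548051 + 0.00149774 + 0.000392049 + 2.58214e-11 = 0.0073703
P(Component II | the observation) = 0.00149774 / 0.0073703 ≈ 0.2032

0.2032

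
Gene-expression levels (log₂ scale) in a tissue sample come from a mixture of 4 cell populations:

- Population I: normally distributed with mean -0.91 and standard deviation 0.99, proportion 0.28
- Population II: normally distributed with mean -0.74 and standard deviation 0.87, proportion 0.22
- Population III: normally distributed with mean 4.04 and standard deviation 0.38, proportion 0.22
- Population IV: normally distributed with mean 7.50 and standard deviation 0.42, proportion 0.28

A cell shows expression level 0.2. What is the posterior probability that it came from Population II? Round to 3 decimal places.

Apply Bayes' rule: the posterior for each component is proportional to its prior times its likelihood at x.
Normal densities:
  p_I = 0.214929
  p_II = 0.255796
  p_III = 7.0282e-23
  p_IV = 2.38793e-66
Prior × likelihood for each component:
  P(Z=I)·p_I = 0.28 × 0.214929 = 0.0601802
  P(Z=II)·p_II = 0.22 × 0.255796 = 0.0562752
  P(Z=III)·p_III = 0.22 × 7.0282e-23 = 1.5462e-23
  P(Z=IV)·p_IV = 0.28 × 2.38793e-66 = 6.68619e-67
Evidence: 0.0601802 + 0.0562752 + 1.5462e-23 + 6.68619e-67 = 0.116455
P(Population II | 0.2) = 0.0562752 / 0.116455 ≈ 0.483

0.483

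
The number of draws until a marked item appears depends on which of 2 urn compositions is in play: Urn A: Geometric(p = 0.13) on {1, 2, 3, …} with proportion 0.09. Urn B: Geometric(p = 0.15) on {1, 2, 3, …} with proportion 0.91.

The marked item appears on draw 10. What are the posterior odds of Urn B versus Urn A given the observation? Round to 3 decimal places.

The posterior odds equal the prior odds times the likelihood ratio: (π_i/π_j)·(f_i(x)/f_j(x)).
Evaluate each component's likelihood at the observed value:
  f_A = 0.0371207
  f_B = 0.0347425
0.0316157 / 0.00334087 ≈ 9.463

9.463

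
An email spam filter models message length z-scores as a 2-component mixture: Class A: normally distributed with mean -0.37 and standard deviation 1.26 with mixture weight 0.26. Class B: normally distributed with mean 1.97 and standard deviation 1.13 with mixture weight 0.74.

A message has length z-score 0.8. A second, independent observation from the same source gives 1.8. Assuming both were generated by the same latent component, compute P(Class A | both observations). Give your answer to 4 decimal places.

0.0672

P(component k | x) = π_k·f_k(x) / marginal(x), where marginal(x) = Σ_j π_j·f_j(x).
Since both observations come from the same component, the likelihood for component k is f_k(x₁)·f_k(x₂).
  p_A = [(1/(1.26·√(2π)))·exp(−(0.8−-0.37)²/(2·1.26²)) = 0.316621·exp(-0.43112) = 0.205734] × [0.0718572] = 0.0147834
  p_B = [(1/(1.13·√(2π)))·exp(−(0.8−1.97)²/(2·1.13²)) = 0.353046·exp(-0.53602) = 0.206557] × [0.349074] = 0.0721034
Unnormalised posteriors:
  π_A·p_A = 0.26 × 0.0147834 = 0.00384369
  π_B·p_B = 0.74 × 0.0721034 = 0.0533565
Evidence: 0.00384369 + 0.0533565 = 0.0572002
So the posterior for Class A is 0.00384369 / 0.0572002 ≈ 0.0672.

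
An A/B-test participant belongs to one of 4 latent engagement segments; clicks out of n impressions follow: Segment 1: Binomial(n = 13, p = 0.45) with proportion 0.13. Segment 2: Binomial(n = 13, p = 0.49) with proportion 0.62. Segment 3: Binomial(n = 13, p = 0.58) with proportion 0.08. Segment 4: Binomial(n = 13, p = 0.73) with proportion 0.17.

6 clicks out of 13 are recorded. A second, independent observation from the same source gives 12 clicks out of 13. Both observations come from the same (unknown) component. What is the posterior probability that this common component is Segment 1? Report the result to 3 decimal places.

0.021

Apply Bayes' rule: the posterior for each component is proportional to its prior times its likelihood at x.
Since both observations come from the same component, the likelihood for component k is f_k(x₁)·f_k(x₂).
  p_1 = [0.216936] × [0.000493011] = 0.000106952
  p_2 = [0.21315] × [0.00127018] = 0.000270739
  p_3 = [0.150602] × [0.00791277] = 0.00119168
  p_4 = [0.0271644] × [0.0803862] = 0.00218365
Weight by the priors:
  π_1·p_1 = 0.13 × 0.000106952 = 1.39037e-05
  π_2·p_2 = 0.62 × 0.000270739 = 0.000167858
  π_3·p_3 = 0.08 × 0.00119168 = 9.53342e-05
  π_4·p_4 = 0.17 × 0.00218365 = 0.00037122
Denominator: 1.39037e-05 + 0.000167858 + 9.53342e-05 + 0.00037122 = 0.000648316
P(Segment 1 | x₁, x₂) = 1.39037e-05 / 0.000648316 ≈ 0.021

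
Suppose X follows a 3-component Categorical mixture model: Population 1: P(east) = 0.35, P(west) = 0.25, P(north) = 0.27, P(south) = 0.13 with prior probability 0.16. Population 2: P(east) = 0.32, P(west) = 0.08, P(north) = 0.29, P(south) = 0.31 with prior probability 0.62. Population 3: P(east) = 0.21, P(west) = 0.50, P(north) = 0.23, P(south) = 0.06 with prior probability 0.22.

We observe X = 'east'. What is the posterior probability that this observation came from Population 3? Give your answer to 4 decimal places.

0.1537

Posterior ∝ prior × likelihood, so P(k | x) ∝ π_k f_k(x); normalise over all components.
Component likelihoods at x = 'east':
  p_1 = P(east | comp) = 0.35
  p_2 = P(east | comp) = 0.32
  p_3 = P(east | comp) = 0.21
Weight by the priors:
  π_1·p_1 = 0.16 × 0.35 = 0.056
  π_2·p_2 = 0.62 × 0.32 = 0.1984
  π_3·p_3 = 0.22 × 0.21 = 0.0462
Marginal: 0.056 + 0.1984 + 0.0462 = 0.3006
P(Population 3 | the observation) ≈ 0.1537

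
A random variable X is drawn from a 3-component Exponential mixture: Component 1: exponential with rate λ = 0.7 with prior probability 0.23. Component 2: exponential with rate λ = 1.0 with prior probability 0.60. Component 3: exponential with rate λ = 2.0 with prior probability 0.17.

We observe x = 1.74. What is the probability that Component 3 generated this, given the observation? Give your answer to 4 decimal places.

0.0641

By Bayes' theorem, P(k | x) = π_k f_k(x) / Σ_j π_j f_j(x).
Component likelihoods at x = 1.74:
  p_1 = 0.207075
  p_2 = 0.17552
  p_3 = 0.0616148
Unnormalised posteriors:
  π_1·p_1 = 0.23 × 0.207075 = 0.0476272
  π_2·p_2 = 0.60 × 0.17552 = 0.105312
  π_3·p_3 = 0.17 × 0.0616148 = 0.0104745
Marginal: 0.0476272 + 0.105312 + 0.0104745 = 0.163414
P(Component 3 | 1.74) ≈ 0.0641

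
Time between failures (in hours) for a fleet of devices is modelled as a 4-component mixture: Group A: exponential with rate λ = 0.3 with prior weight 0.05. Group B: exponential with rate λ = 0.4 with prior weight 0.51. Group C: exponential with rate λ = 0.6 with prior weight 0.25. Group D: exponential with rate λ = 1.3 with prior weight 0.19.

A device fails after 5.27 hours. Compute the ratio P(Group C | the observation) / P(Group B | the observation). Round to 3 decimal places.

0.256

Since P(k|x) ∝ P(Z=k) f_k(x), the posterior odds are P(Z=i) f_i(x) / (P(Z=j) f_j(x)).
Exponential densities:
  p_A = 0.3·e^(−0.3·5.27) = 0.3·e^(−1.5810) = 0.0617308
  p_B = 0.4·e^(−0.4·5.27) = 0.4·e^(−2.1080) = 0.0485923
  p_C = 0.6·e^(−0.6·5.27) = 0.6·e^(−3.1620) = 0.0254046
  p_D = 1.3·e^(−1.3·5.27) = 1.3·e^(−6.8510) = 0.00137592
Posterior odds = (P(Z=C)·p_C) / (P(Z=B)·p_B) = (0.25·0.0254046) / (0.51·0.0485923) = 0.00635115 / 0.0247821 ≈ 0.256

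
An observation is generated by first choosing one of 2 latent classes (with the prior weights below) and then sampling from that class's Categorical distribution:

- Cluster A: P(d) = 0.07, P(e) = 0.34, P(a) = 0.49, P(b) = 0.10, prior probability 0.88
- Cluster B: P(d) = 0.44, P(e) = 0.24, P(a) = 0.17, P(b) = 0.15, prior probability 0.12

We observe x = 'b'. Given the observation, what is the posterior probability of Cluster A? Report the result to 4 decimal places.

0.8302

P(component k | x) = w_k·f_k(x) / marginal(x), where marginal(x) = Σ_j w_j·f_j(x).
Component likelihoods at x = 'b':
  p_A = 0.1
  p_B = 0.15
Multiply by the mixture weights:
  w_A·p_A = 0.88 × 0.1 = 0.088
  w_B·p_B = 0.12 × 0.15 = 0.018
Denominator: 0.088 + 0.018 = 0.106
P(Cluster A | x) = 0.088 / 0.106 ≈ 0.8302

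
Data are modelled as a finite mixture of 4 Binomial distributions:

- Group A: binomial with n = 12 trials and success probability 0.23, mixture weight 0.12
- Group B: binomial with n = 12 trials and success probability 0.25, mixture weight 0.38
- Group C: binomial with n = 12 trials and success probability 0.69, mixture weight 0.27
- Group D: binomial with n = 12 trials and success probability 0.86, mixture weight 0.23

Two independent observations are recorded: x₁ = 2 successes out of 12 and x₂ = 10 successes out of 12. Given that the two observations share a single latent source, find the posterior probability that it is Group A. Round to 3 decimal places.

P(component k | x) = π_k·f_k(x) / marginal(x), where marginal(x) = Σ_j π_j·f_j(x).
Since both observations come from the same component, the likelihood for component k is f_k(x₁)·f_k(x₂).
  p_A = [0.255804] × [1.62108e-05] = 4.14678e-06
  p_B = [0.232293] × [3.54052e-05] = 8.22438e-06
  p_C = [0.000257549] × [0.155152] = 3.99592e-05
  p_D = [1.41196e-07] × [0.286276] = 4.04209e-08
Multiply by the mixture weights:
  π_A·p_A = 0.12 × 4.14678e-06 = 4.97613e-07
  π_B·p_B = 0.38 × 8.22438e-06 = 3.12526e-06
  π_C·p_C = 0.27 × 3.99592e-05 = 1.0789e-05
  π_D·p_D = 0.23 × 4.04209e-08 = 9.2968e-09
Denominator: 4.97613e-07 + 3.12526e-06 + 1.0789e-05 + 9.2968e-09 = 1.44212e-05
So the posterior for Group A is 4.97613e-07 / 1.44212e-05 ≈ 0.035.

0.035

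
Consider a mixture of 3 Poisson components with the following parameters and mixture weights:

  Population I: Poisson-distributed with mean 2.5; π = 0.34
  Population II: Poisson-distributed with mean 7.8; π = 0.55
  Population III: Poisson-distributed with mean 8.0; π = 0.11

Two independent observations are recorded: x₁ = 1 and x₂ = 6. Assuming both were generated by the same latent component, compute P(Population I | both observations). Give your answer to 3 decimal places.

0.881

The responsibility of component k is w_k f_k(x) divided by Σ_j w_j f_j(x).
Since both observations come from the same component, the likelihood for component k is f_k(x₁)·f_k(x₂).
  p_I = [e^(−2.5)·2.5^1/1! = 0.205212] × [0.0278337] = 0.00571183
  p_II = [e^(−7.8)·7.8^1/1! = 0.00319593] × [0.128156] = 0.000409577
  p_III = [e^(−8.0)·8.0^1/1! = 0.0026837] × [0.122138] = 0.000327782
Prior × likelihood for each component:
  w_I·p_I = 0.34 × 0.00571183 = 0.00194202
  w_II·p_II = 0.55 × 0.000409577 = 0.000225267
  w_III·p_III = 0.11 × 0.000327782 = 3.60561e-05
Denominator: 0.00194202 + 0.000225267 + 3.60561e-05 = 0.00220335
P(Population I | x₁,x₂) ≈ 0.881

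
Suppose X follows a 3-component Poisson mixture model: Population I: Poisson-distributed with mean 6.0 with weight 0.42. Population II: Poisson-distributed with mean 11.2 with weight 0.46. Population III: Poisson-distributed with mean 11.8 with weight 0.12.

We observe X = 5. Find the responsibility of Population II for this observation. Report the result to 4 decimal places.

0.1178

Posterior ∝ prior × likelihood, so P(k | x) ∝ π_k f_k(x); normalise over all components.
Component likelihoods at x = 5:
  L_I = e^(−6.0)·6.0^5/5! = 0.160623
  L_II = e^(−11.2)·11.2^5/5! = 0.0200822
  L_III = e^(−11.8)·11.8^5/5! = 0.0143072
Unnormalised posteriors:
  π_I·L_I = 0.42 × 0.160623 = 0.0674617
  π_II·L_II = 0.46 × 0.0200822 = 0.0092378
  π_III·L_III = 0.12 × 0.0143072 = 0.00171686
Denominator: 0.0674617 + 0.0092378 + 0.00171686 = 0.0784164
P(Population II | 5) = 0.0092378 / 0.0784164 ≈ 0.1178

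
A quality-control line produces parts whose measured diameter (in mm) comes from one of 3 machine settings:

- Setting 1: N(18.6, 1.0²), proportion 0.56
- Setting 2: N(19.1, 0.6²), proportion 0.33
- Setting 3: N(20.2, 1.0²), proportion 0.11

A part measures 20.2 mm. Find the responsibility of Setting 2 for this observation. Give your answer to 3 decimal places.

0.278

By Bayes' theorem, P(k | x) = π_k f_k(x) / Σ_j π_j f_j(x).
Evaluate each component's likelihood at the observed value:
  L_1 = (1/(1.0·√(2π)))·exp(−(20.2−18.6)²/(2·1.0²)) = 0.398942·exp(-1.28000) = 0.110921
  L_2 = (1/(0.6·√(2π)))·exp(−(20.2−19.1)²/(2·0.6²)) = 0.664904·exp(-1.68056) = 0.123852
  L_3 = (1/(1.0·√(2π)))·exp(−(20.2−20.2)²/(2·1.0²)) = 0.398942·exp(-0.00000) = 0.398942
Prior × likelihood for each component:
  π_1·L_1 = 0.56 × 0.110921 = 0.0621157
  π_2·L_2 = 0.33 × 0.123852 = 0.0408711
  π_3·L_3 = 0.11 × 0.398942 = 0.0438837
Normaliser: 0.0621157 + 0.0408711 + 0.0438837 = 0.14687
So the posterior for Setting 2 is 0.0408711 / 0.14687 ≈ 0.278.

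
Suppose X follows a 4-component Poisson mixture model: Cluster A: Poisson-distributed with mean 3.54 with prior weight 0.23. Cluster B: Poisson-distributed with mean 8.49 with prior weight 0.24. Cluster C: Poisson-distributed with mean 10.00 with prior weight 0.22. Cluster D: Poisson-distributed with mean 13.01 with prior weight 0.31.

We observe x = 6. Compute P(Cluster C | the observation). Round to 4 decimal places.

0.2222

Posterior ∝ prior × likelihood, so P(k | x) ∝ P(Z=k) f_k(x); normalise over all components.
Component likelihoods at x = 6:
  p_A = e^(−3.54)·3.54^6/6! = 0.0793021
  p_B = e^(−8.49)·8.49^6/6! = 0.106894
  p_C = e^(−10.00)·10.00^6/6! = 0.0630555
  p_D = e^(−13.01)·13.01^6/6! = 0.0150716
Weight by the priors:
  P(Z=A)·p_A = 0.23 × 0.0793021 = 0.0182395
  P(Z=B)·p_B = 0.24 × 0.106894 = 0.0256546
  P(Z=C)·p_C = 0.22 × 0.0630555 = 0.0138722
  P(Z=D)·p_D = 0.31 × 0.0150716 = 0.0046722
Denominator: 0.0182395 + 0.0256546 + 0.0138722 + 0.0046722 = 0.0624385
So the posterior for Cluster C is 0.0138722 / 0.0624385 ≈ 0.2222.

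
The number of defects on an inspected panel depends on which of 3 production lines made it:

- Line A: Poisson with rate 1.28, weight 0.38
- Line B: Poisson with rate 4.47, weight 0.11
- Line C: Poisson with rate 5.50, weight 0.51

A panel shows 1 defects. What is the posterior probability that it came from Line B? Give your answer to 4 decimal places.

0.0370

P(component k | x) = P(Z=k)·f_k(x) / marginal(x), where marginal(x) = Σ_j P(Z=j)·f_j(x).
Component likelihoods at x = 1 defects:
  f_A = 0.355888
  f_B = 0.0511695
  f_C = 0.0224772
Prior × likelihood for each component:
  P(Z=A)·f_A = 0.38 × 0.355888 = 0.135237
  P(Z=B)·f_B = 0.11 × 0.0511695 = 0.00562865
  P(Z=C)·f_C = 0.51 × 0.0224772 = 0.0114634
Normaliser: 0.135237 + 0.00562865 + 0.0114634 = 0.152329
Responsibility of Line B: 0.00562865 / 0.152329 ≈ 0.0370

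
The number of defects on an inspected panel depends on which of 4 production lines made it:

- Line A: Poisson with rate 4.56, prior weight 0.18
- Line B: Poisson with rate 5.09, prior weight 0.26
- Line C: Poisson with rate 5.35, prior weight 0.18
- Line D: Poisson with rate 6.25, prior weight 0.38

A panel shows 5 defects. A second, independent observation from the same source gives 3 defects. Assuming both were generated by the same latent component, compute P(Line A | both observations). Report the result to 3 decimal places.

0.260

Apply Bayes' rule: the posterior for each component is proportional to its prior times its likelihood at x.
Since both observations come from the same component, the likelihood for component k is f_k(x₁)·f_k(x₂).
  p_A = [e^(−4.56)·4.56^5/5! = 0.171894] × [0.165333] = 0.0284198
  p_B = [e^(−5.09)·5.09^5/5! = 0.175327] × [0.135345] = 0.0237297
  p_C = [e^(−5.35)·5.35^5/5! = 0.173425] × [0.121181] = 0.0210158
  p_D = [e^(−6.25)·6.25^5/5! = 0.153419] × [0.0785504] = 0.0120511
Unnormalised posteriors:
  P(Z=A)·p_A = 0.18 × 0.0284198 = 0.00511556
  P(Z=B)·p_B = 0.26 × 0.0237297 = 0.00616972
  P(Z=C)·p_C = 0.18 × 0.0210158 = 0.00378285
  P(Z=D)·p_D = 0.38 × 0.0120511 = 0.00457942
Normaliser: 0.00511556 + 0.00616972 + 0.00378285 + 0.00457942 = 0.0196475
P(Line A | data) = 0.00511556 / 0.0196475 ≈ 0.260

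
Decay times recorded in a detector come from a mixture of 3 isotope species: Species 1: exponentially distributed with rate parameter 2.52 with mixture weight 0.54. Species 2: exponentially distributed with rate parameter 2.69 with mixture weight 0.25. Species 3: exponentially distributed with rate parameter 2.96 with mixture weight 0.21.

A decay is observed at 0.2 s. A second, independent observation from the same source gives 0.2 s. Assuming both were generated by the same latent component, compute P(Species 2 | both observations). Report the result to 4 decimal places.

P(component k | x) = P(Z=k)·f_k(x) / marginal(x), where marginal(x) = Σ_j P(Z=j)·f_j(x).
Since both observations come from the same component, the likelihood for component k is f_k(x₁)·f_k(x₂).
  f_1 = [2.52·e^(−2.52·0.2) = 2.52·e^(−0.5040) = 1.52236] × [1.52236] = 2.31757
  f_2 = [2.69·e^(−2.69·0.2) = 2.69·e^(−0.5380) = 1.57073] × [1.57073] = 2.4672
  f_3 = [2.96·e^(−2.96·0.2) = 2.96·e^(−0.5920) = 1.63753] × [1.63753] = 2.68151
Multiply by the mixture weights:
  P(Z=1)·f_1 = 0.54 × 2.31757 = 1.25149
  P(Z=2)·f_2 = 0.25 × 2.4672 = 0.616799
  P(Z=3)·f_3 = 0.21 × 2.68151 = 0.563116
Evidence: 1.25149 + 0.616799 + 0.563116 = 2.4314
So the posterior for Species 2 is 0.616799 / 2.4314 ≈ 0.2537.

0.2537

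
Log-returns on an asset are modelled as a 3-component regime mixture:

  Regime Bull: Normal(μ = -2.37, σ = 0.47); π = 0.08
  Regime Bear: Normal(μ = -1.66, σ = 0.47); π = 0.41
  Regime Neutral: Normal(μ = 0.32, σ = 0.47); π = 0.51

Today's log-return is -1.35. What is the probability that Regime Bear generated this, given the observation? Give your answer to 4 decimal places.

0.9748

By Bayes' theorem, P(k | x) = π_k f_k(x) / Σ_j π_j f_j(x).
Evaluate each component's likelihood at the observed value:
  p_Bull = (1/(0.47·√(2π)))·exp(−(-1.35−-2.37)²/(2·0.47²)) = 0.848813·exp(-2.35491) = 0.080554
  p_Bear = (1/(0.47·√(2π)))·exp(−(-1.35−-1.66)²/(2·0.47²)) = 0.848813·exp(-0.21752) = 0.682881
  p_Neutral = (1/(0.47·√(2π)))·exp(−(-1.35−0.32)²/(2·0.47²)) = 0.848813·exp(-6.31258) = 0.00153919
Multiply by the mixture weights:
  π_Bull·p_Bull = 0.08 × 0.080554 = 0.00644432
  π_Bear·p_Bear = 0.41 × 0.682881 = 0.279981
  π_Neutral·p_Neutral = 0.51 × 0.00153919 = 0.000784985
Sum: 0.00644432 + 0.279981 + 0.000784985 = 0.28721
So the posterior for Regime Bear is 0.279981 / 0.28721 ≈ 0.9748.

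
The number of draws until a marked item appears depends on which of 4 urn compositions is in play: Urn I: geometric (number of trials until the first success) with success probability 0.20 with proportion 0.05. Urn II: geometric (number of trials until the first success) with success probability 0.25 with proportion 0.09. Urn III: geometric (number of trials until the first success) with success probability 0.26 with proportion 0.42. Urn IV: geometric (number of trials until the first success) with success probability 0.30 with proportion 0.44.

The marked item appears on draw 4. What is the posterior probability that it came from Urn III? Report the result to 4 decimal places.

0.4249

By Bayes' theorem, P(k | x) = π_k f_k(x) / Σ_j π_j f_j(x).
Component likelihoods at x = 4:
  p_I = 0.20·(1−0.20)^3 = 0.20·0.512 = 0.1024
  p_II = 0.25·(1−0.25)^3 = 0.25·0.421875 = 0.105469
  p_III = 0.26·(1−0.26)^3 = 0.26·0.405224 = 0.105358
  p_IV = 0.30·(1−0.30)^3 = 0.30·0.343 = 0.1029
Multiply by the mixture weights:
  π_I·p_I = 0.05 × 0.1024 = 0.00512
  π_II·p_II = 0.09 × 0.105469 = 0.00949219
  π_III·p_III = 0.42 × 0.105358 = 0.0442505
  π_IV·p_IV = 0.44 × 0.1029 = 0.045276
Evidence: 0.00512 + 0.00949219 + 0.0442505 + 0.045276 = 0.104139
P(Urn III | the observation) = 0.0442505 / 0.104139 ≈ 0.4249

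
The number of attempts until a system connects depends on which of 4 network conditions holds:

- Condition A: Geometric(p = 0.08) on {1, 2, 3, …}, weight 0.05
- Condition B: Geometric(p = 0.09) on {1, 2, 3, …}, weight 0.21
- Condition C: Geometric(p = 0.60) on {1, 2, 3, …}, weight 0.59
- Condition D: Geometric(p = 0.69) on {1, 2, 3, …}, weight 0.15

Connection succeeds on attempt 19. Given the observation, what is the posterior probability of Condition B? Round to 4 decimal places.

Posterior ∝ prior × likelihood, so P(k | x) ∝ π_k f_k(x); normalise over all components.
Geometric probabilities:
  f_A = 0.0178349
  f_B = 0.0164812
  f_C = 4.12317e-08
  f_D = 4.82347e-10
Unnormalised posteriors:
  π_A·f_A = 0.05 × 0.0178349 = 0.000891745
  π_B·f_B = 0.21 × 0.0164812 = 0.00346104
  π_C·f_C = 0.59 × 4.12317e-08 = 2.43267e-08
  π_D·f_D = 0.15 × 4.82347e-10 = 7.2352e-11
Denominator: 0.000891745 + 0.00346104 + 2.43267e-08 + 7.2352e-11 = 0.00435281
P(Condition B | 19) = 0.00346104 / 0.00435281 ≈ 0.7951

0.7951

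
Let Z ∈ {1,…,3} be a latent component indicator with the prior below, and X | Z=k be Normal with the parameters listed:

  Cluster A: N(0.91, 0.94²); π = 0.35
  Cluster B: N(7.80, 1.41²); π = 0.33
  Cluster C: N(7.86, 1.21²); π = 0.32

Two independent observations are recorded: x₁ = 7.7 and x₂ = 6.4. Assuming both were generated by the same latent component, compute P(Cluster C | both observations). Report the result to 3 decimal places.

Apply Bayes' rule: the posterior for each component is proportional to its prior times its likelihood at x.
Since both observations come from the same component, the likelihood for component k is f_k(x₁)·f_k(x₂).
  L_A = [(1/(0.94·√(2π)))·exp(−(7.7−0.91)²/(2·0.94²)) = 0.424407·exp(-26.08878) = 1.98412e-12] × [1.66252e-08] = 3.29863e-20
  L_B = [(1/(1.41·√(2π)))·exp(−(7.7−7.80)²/(2·1.41²)) = 0.282938·exp(-0.00251) = 0.282227] × [0.172828] = 0.0487766
  L_C = [(1/(1.21·√(2π)))·exp(−(7.7−7.86)²/(2·1.21²)) = 0.329704·exp(-0.00874) = 0.326834] × [0.159213] = 0.0520362
Unnormalised posteriors:
  π_A·L_A = 0.35 × 3.29863e-20 = 1.15452e-20
  π_B·L_B = 0.33 × 0.0487766 = 0.0160963
  π_C·L_C = 0.32 × 0.0520362 = 0.0166516
Marginal: 1.15452e-20 + 0.0160963 + 0.0166516 = 0.0327479
P(Cluster C | data) ≈ 0.508

0.508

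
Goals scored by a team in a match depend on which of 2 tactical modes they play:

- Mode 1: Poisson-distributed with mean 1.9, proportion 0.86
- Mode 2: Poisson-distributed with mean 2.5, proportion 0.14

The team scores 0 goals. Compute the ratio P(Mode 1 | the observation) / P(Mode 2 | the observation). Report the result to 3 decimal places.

Since P(k|x) ∝ w_k f_k(x), the posterior odds are w_i f_i(x) / (w_j f_j(x)).
Component likelihoods at x = 0 goals:
  p_1 = e^(−1.9)·1.9^0/0! = 0.149569
  p_2 = e^(−2.5)·2.5^0/0! = 0.082085
0.128629 / 0.0114919 ≈ 11.193

11.193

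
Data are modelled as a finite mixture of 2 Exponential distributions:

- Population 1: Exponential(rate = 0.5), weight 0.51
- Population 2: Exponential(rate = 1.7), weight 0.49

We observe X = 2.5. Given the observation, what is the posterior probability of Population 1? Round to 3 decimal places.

By Bayes' theorem, P(k | x) = π_k f_k(x) / Σ_j π_j f_j(x).
Exponential densities:
  p_1 = 0.143252
  p_2 = 0.0242492
Multiply by the mixture weights:
  π_1·p_1 = 0.51 × 0.143252 = 0.0730587
  π_2·p_2 = 0.49 × 0.0242492 = 0.0118821
Marginal: 0.0730587 + 0.0118821 = 0.0849408
Responsibility of Population 1: 0.0730587 / 0.0849408 ≈ 0.860

0.860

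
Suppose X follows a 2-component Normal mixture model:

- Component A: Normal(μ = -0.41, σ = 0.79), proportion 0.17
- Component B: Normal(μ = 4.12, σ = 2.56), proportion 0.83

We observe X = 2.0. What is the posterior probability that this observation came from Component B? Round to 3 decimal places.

0.991

The responsibility of component k is π_k f_k(x) divided by Σ_j π_j f_j(x).
Component likelihoods at x = 2.0:
  L_A = 0.00481318
  L_B = 0.110599
Unnormalised posteriors:
  π_A·L_A = 0.17 × 0.00481318 = 0.000818241
  π_B·L_B = 0.83 × 0.110599 = 0.0917974
Normaliser: 0.000818241 + 0.0917974 = 0.0926157
Responsibility of Component B: 0.0917974 / 0.0926157 ≈ 0.991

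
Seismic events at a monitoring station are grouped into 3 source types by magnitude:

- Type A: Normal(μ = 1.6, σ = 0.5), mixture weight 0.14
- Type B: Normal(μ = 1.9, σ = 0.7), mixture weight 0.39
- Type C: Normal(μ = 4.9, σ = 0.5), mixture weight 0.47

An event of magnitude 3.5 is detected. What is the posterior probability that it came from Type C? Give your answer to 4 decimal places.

0.3122

P(component k | x) = w_k·f_k(x) / marginal(x), where marginal(x) = Σ_j w_j·f_j(x).
Normal densities:
  p_A = (1/(0.5·√(2π)))·exp(−(3.5−1.6)²/(2·0.5²)) = 0.797885·exp(-7.22000) = 0.000583894
  p_B = (1/(0.7·√(2π)))·exp(−(3.5−1.9)²/(2·0.7²)) = 0.569918·exp(-2.61224) = 0.0418147
  p_C = (1/(0.5·√(2π)))·exp(−(3.5−4.9)²/(2·0.5²)) = 0.797885·exp(-3.92000) = 0.0158309
Weight by the priors:
  w_A·p_A = 0.14 × 0.000583894 = 8.17451e-05
  w_B·p_B = 0.39 × 0.0418147 = 0.0163077
  w_C·p_C = 0.47 × 0.0158309 = 0.00744052
Marginal: 8.17451e-05 + 0.0163077 + 0.00744052 = 0.02383
P(Type C | x) ≈ 0.3122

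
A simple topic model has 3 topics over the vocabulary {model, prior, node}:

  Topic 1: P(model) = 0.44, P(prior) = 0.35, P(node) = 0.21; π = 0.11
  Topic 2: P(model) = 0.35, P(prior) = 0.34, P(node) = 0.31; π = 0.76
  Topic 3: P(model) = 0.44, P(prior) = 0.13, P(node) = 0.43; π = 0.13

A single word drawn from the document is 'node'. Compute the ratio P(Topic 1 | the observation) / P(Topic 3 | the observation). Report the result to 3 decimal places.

Since P(k|x) ∝ w_k f_k(x), the posterior odds are w_i f_i(x) / (w_j f_j(x)).
Categorical probabilities:
  p_1 = P(node | comp) = 0.21
  p_2 = P(node | comp) = 0.31
  p_3 = P(node | comp) = 0.43
Posterior odds = (w_1·p_1) / (w_3·p_3) = (0.11·0.21) / (0.13·0.43) = 0.0231 / 0.0559 ≈ 0.413

0.413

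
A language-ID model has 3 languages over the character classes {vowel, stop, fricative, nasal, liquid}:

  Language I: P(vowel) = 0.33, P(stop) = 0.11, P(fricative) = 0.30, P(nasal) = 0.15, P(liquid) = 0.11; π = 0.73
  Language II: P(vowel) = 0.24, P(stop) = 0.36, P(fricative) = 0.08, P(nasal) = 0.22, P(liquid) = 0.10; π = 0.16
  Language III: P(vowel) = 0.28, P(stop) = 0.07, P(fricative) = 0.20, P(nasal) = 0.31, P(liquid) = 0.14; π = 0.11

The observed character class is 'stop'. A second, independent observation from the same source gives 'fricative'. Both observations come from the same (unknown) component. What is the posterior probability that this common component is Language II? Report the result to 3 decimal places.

0.152

Apply Bayes' rule: the posterior for each component is proportional to its prior times its likelihood at x.
Since both observations come from the same component, the likelihood for component k is f_k(x₁)·f_k(x₂).
  f_I = [0.11] × [0.3] = 0.033
  f_II = [0.36] × [0.08] = 0.0288
  f_III = [0.07] × [0.2] = 0.014
Prior × likelihood for each component:
  π_I·f_I = 0.73 × 0.033 = 0.02409
  π_II·f_II = 0.16 × 0.0288 = 0.004608
  π_III·f_III = 0.11 × 0.014 = 0.00154
Denominator: 0.02409 + 0.004608 + 0.00154 = 0.030238
So the posterior for Language II is 0.004608 / 0.030238 ≈ 0.152.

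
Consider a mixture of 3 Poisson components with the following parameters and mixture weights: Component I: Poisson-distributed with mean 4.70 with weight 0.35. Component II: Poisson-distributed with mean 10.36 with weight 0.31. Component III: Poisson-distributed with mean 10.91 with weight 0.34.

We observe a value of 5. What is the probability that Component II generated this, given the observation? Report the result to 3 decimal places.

Apply Bayes' rule: the posterior for each component is proportional to its prior times its likelihood at x.
Evaluate each component's likelihood at the observed value:
  f_I = e^(−4.70)·4.70^5/5! = 0.17383
  f_II = e^(−10.36)·10.36^5/5! = 0.0315012
  f_III = e^(−10.91)·10.91^5/5! = 0.0235391
Weight by the priors:
  π_I·f_I = 0.35 × 0.17383 = 0.0608404
  π_II·f_II = 0.31 × 0.0315012 = 0.00976536
  π_III·f_III = 0.34 × 0.0235391 = 0.00800329
Evidence: 0.0608404 + 0.00976536 + 0.00800329 = 0.078609
Responsibility of Component II: 0.00976536 / 0.078609 ≈ 0.124

0.124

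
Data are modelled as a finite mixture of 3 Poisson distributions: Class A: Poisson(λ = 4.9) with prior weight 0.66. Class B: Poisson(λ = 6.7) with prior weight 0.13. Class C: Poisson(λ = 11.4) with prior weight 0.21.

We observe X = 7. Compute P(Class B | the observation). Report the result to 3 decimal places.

Posterior ∝ prior × likelihood, so P(k | x) ∝ π_k f_k(x); normalise over all components.
Evaluate each component's likelihood at the observed value:
  f_A = e^(−4.9)·4.9^7/7! = 0.100207
  f_B = e^(−6.7)·6.7^7/7! = 0.14802
  f_C = e^(−11.4)·11.4^7/7! = 0.0555836
Weight by the priors:
  π_A·f_A = 0.66 × 0.100207 = 0.0661368
  π_B·f_B = 0.13 × 0.14802 = 0.0192426
  π_C·f_C = 0.21 × 0.0555836 = 0.0116725
Evidence: 0.0661368 + 0.0192426 + 0.0116725 = 0.0970519
P(Class B | 7) ≈ 0.198

0.198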